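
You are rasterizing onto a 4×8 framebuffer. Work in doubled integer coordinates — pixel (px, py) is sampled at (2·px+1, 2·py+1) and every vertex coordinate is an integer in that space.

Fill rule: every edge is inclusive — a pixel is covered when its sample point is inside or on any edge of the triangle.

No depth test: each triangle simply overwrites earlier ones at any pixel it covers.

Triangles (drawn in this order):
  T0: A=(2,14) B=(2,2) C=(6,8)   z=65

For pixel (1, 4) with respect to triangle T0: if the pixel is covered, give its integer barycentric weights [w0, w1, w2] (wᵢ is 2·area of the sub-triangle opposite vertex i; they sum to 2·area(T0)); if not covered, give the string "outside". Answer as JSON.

T0:
  2·area = 48
  edge (2, 14)→(2, 2): d=(0,-12) inclusive
  edge (2, 2)→(6, 8): d=(4,6) inclusive
  edge (6, 8)→(2, 14): d=(-4,6) inclusive
    (1,2)@(3, 5): e=[12,6,30] → #
    (2,2)@(5, 5): e=[36,-6,18] → ·
    (1,3)@(3, 7): e=[12,14,22] → #
    (2,3)@(5, 7): e=[36,2,10] → #
    (3,3)@(7, 7): e=[60,-10,-2] → ·
    (1,4)@(3, 9): e=[12,22,14] → #
    (3,4)@(7, 9): e=[60,-2,-10] → ·
    (1,5)@(3, 11): e=[12,30,6] → #
    (2,5)@(5, 11): e=[36,18,-6] → ·
    (1,6)@(3, 13): e=[12,38,-2] → ·
  covered (6 px):
    · · · ·
    · · · ·
    · # · ·
    · # # ·
    · # # ·
    · # · ·
    · · · ·
    · · · ·

Result: [22,14,12]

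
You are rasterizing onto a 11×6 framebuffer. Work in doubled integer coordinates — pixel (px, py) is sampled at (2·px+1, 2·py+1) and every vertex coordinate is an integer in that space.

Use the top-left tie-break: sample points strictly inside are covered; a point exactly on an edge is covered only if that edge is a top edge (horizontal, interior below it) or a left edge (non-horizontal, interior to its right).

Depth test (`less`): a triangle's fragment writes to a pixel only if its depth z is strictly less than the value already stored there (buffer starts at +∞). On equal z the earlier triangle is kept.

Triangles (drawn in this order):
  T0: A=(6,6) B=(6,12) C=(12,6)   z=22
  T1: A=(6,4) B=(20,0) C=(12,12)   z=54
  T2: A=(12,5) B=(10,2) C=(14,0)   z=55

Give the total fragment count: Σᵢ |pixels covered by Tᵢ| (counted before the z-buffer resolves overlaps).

T0:
  2·area = 36  (B↔C swapped to make it positive)
  edge (6, 6)→(12, 6): d=(6,0) top-left  bias=+0
  edge (12, 6)→(6, 12): d=(-6,6) right/bottom  bias=-1
  edge (6, 12)→(6, 6): d=(0,-6) top-left  bias=+0
    (8,0)@(17, 1): e=[-30,0,66] → ·  [on edge]
    (7,1)@(15, 3): e=[-18,0,54] → ·  [on edge]
    (6,2)@(13, 5): e=[-6,0,42] → ·  [on edge]
    (3,3)@(7, 7): e=[6,24,6] → █
    (4,3)@(9, 7): e=[6,12,18] → █
    (5,3)@(11, 7): e=[6,0,30] → ·  [on edge]
    (3,4)@(7, 9): e=[18,12,6] → █
    (4,4)@(9, 9): e=[18,0,18] → ·  [on edge]
    (3,5)@(7, 11): e=[30,0,6] → ·  [on edge]
  covered (3 px):
    · · · · · · · · · · ·
    · · · · · · · · · · ·
    · · · · · · · · · · ·
    · · · █ █ · · · · · ·
    · · · █ · · · · · · ·
    · · · · · · · · · · ·
T1:
  2·area = 136
  edge (6, 4)→(20, 0): d=(14,-4) top-left  bias=+0
  edge (20, 0)→(12, 12): d=(-8,12) right/bottom  bias=-1
  edge (12, 12)→(6, 4): d=(-6,-8) top-left  bias=+0
    (8,0)@(17, 1): e=[2,28,106] → █
    (9,0)@(19, 1): e=[10,4,122] → █
    (10,0)@(21, 1): e=[18,-20,138] → ·
    (5,1)@(11, 3): e=[6,84,46] → █
    (6,1)@(13, 3): e=[14,60,62] → █
    (7,1)@(15, 3): e=[22,36,78] → █
    (9,1)@(19, 3): e=[38,-12,110] → ·
    (3,2)@(7, 5): e=[18,116,2] → █
    (4,2)@(9, 5): e=[26,92,18] → █
    (8,2)@(17, 5): e=[58,-4,82] → ·
    (3,3)@(7, 7): e=[46,100,-10] → ·
    (4,3)@(9, 7): e=[54,76,6] → █
  covered (17 px):
    · · · · · · · · █ █ ·
    · · · · · █ █ █ █ · ·
    · · · █ █ █ █ █ · · ·
    · · · · █ █ █ █ · · ·
    · · · · · █ █ · · · ·
    · · · · · · · · · · ·
T2:
  2·area = 16
  edge (12, 5)→(10, 2): d=(-2,-3) top-left  bias=+0
  edge (10, 2)→(14, 0): d=(4,-2) top-left  bias=+0
  edge (14, 0)→(12, 5): d=(-2,5) right/bottom  bias=-1
    (6,0)@(13, 1): e=[11,2,3] → █
    (7,0)@(15, 1): e=[17,6,-7] → ·
    (5,1)@(11, 3): e=[1,6,9] → █
    (6,1)@(13, 3): e=[7,10,-1] → ·
    (5,2)@(11, 5): e=[-3,14,5] → ·
  covered (2 px):
    · · · · · · █ · · · ·
    · · · · · █ · · · · ·
    · · · · · · · · · · ·
    · · · · · · · · · · ·
    · · · · · · · · · · ·
    · · · · · · · · · · ·

Result: 22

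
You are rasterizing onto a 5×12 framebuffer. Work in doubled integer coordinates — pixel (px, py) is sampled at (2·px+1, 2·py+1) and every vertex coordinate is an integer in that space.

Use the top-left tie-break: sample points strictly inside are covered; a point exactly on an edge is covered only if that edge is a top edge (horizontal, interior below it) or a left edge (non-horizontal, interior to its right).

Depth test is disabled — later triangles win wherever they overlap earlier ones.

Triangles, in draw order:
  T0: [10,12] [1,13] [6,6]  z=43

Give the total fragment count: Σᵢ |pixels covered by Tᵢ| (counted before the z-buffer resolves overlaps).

T0:
  2·area = 58
  edge (10, 12)→(1, 13): d=(-9,1) right/bottom  bias=-1
  edge (1, 13)→(6, 6): d=(5,-7) top-left  bias=+0
  edge (6, 6)→(10, 12): d=(4,6) right/bottom  bias=-1
    (2,4)@(5, 9): e=[32,8,18] → █
    (3,4)@(7, 9): e=[30,22,6] → █
    (4,4)@(9, 9): e=[28,36,-6] → ·
    (1,5)@(3, 11): e=[16,4,38] → █
    (4,5)@(9, 11): e=[10,46,2] → █
    (0,6)@(1, 13): e=[0,0,58] → ·  [on edge]
    (1,6)@(3, 13): e=[-2,14,46] → ·
    (2,6)@(5, 13): e=[-4,28,34] → ·
    (3,6)@(7, 13): e=[-6,42,22] → ·
    (4,6)@(9, 13): e=[-8,56,10] → ·
  covered (6 px):
    · · · · ·
    · · · · ·
    · · · · ·
    · · · · ·
    · · █ █ ·
    · █ █ █ █
    · · · · ·
    · · · · ·
    · · · · ·
    · · · · ·
    · · · · ·
    · · · · ·

Result: 6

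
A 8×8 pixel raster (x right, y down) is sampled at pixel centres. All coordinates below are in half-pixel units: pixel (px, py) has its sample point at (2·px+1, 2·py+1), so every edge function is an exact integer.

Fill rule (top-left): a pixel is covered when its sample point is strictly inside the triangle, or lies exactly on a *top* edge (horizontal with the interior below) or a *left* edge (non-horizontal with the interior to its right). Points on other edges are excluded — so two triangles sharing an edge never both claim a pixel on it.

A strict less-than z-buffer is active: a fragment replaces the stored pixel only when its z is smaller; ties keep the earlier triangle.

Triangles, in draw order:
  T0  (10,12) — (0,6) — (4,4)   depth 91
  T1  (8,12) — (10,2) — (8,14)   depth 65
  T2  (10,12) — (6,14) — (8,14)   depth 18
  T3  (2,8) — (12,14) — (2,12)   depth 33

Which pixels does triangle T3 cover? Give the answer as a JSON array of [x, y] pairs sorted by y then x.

T0:
  2·area = 44
  edge (10, 12)→(0, 6): d=(-10,-6) top-left  bias=+0
  edge (0, 6)→(4, 4): d=(4,-2) top-left  bias=+0
  edge (4, 4)→(10, 12): d=(6,8) right/bottom  bias=-1
    (1,2)@(3, 5): e=[28,2,14] → █
    (2,2)@(5, 5): e=[40,6,-2] → ·
    (1,3)@(3, 7): e=[8,10,26] → █
    (2,3)@(5, 7): e=[20,14,10] → █
    (3,3)@(7, 7): e=[32,18,-6] → ·
    (1,4)@(3, 9): e=[-12,18,38] → ·
    (2,4)@(5, 9): e=[0,22,22] → █  [on edge]
    (3,4)@(7, 9): e=[12,26,6] → █
    (4,4)@(9, 9): e=[24,30,-10] → ·
    (2,5)@(5, 11): e=[-20,30,34] → ·
    (3,5)@(7, 11): e=[-8,34,18] → ·
    (4,5)@(9, 11): e=[4,38,2] → █
    (7,7)@(15, 15): e=[0,66,-22] → ·  [on edge]
  covered (6 px):
    · · · · · · · ·
    · · · · · · · ·
    · █ · · · · · ·
    · █ █ · · · · ·
    · · █ █ · · · ·
    · · · · █ · · ·
    · · · · · · · ·
    · · · · · · · ·
T1:
  2·area = 4
  edge (8, 12)→(10, 2): d=(2,-10) top-left  bias=+0
  edge (10, 2)→(8, 14): d=(-2,12) right/bottom  bias=-1
  edge (8, 14)→(8, 12): d=(0,-2) top-left  bias=+0
    (4,3)@(9, 7): e=[0,2,2] → █  [on edge]
    (5,3)@(11, 7): e=[20,-22,6] → ·
    (4,4)@(9, 9): e=[4,-2,2] → ·
  covered (1 px):
    · · · · · · · ·
    · · · · · · · ·
    · · · · · · · ·
    · · · · █ · · ·
    · · · · · · · ·
    · · · · · · · ·
    · · · · · · · ·
    · · · · · · · ·
T2:
  2·area = 4  (B↔C swapped to make it positive)
  edge (10, 12)→(8, 14): d=(-2,2) right/bottom  bias=-1
  edge (8, 14)→(6, 14): d=(-2,0) right/bottom  bias=-1
  edge (6, 14)→(10, 12): d=(4,-2) top-left  bias=+0
    (7,3)@(15, 7): e=[0,14,-10] → ·  [on edge]
    (6,4)@(13, 9): e=[0,10,-6] → ·  [on edge]
    (5,5)@(11, 11): e=[0,6,-2] → ·  [on edge]
    (4,6)@(9, 13): e=[0,2,2] → ·  [on edge]
    (3,7)@(7, 15): e=[0,-2,6] → ·  [on edge]
  covered (0 px):
    · · · · · · · ·
    · · · · · · · ·
    · · · · · · · ·
    · · · · · · · ·
    · · · · · · · ·
    · · · · · · · ·
    · · · · · · · ·
    · · · · · · · ·
T3:
  2·area = 40
  edge (2, 8)→(12, 14): d=(10,6) right/bottom  bias=-1
  edge (12, 14)→(2, 12): d=(-10,-2) top-left  bias=+0
  edge (2, 12)→(2, 8): d=(0,-4) top-left  bias=+0
    (1,4)@(3, 9): e=[4,32,4] → █
    (2,4)@(5, 9): e=[-8,36,12] → ·
    (1,5)@(3, 11): e=[24,12,4] → █
    (2,5)@(5, 11): e=[12,16,12] → █
    (3,5)@(7, 11): e=[0,20,20] → ·  [on edge]
    (1,6)@(3, 13): e=[44,-8,4] → ·
    (2,6)@(5, 13): e=[32,-4,12] → ·
    (3,6)@(7, 13): e=[20,0,20] → █  [on edge]
    (4,6)@(9, 13): e=[8,4,28] → █
    (5,6)@(11, 13): e=[-4,8,36] → ·
    (3,7)@(7, 15): e=[40,-20,20] → ·
    (4,7)@(9, 15): e=[28,-16,28] → ·
  covered (5 px):
    · · · · · · · ·
    · · · · · · · ·
    · · · · · · · ·
    · · · · · · · ·
    · █ · · · · · ·
    · █ █ · · · · ·
    · · · █ █ · · ·
    · · · · · · · ·

Answer: [[1,4],[1,5],[2,5],[3,6],[4,6]]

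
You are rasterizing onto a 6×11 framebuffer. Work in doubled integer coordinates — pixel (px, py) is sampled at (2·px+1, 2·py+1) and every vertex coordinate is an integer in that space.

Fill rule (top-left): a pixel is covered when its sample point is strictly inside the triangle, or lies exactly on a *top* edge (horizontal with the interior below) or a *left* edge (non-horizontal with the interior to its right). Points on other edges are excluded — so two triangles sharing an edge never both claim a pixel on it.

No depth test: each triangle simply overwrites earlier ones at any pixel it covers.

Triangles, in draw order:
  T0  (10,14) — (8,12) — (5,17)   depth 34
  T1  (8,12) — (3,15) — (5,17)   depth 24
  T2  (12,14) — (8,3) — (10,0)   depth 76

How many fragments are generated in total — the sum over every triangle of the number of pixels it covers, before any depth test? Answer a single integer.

T0:
  2·area = 16  (B↔C swapped to make it positive)
  edge (10, 14)→(5, 17): d=(-5,3) right/bottom  bias=-1
  edge (5, 17)→(8, 12): d=(3,-5) top-left  bias=+0
  edge (8, 12)→(10, 14): d=(2,2) right/bottom  bias=-1
    (0,2)@(1, 5): e=[72,-56,0] → ·  [on edge]
    (1,3)@(3, 7): e=[56,-40,0] → ·  [on edge]
    (5,3)@(11, 7): e=[32,0,-16] → ·  [on edge]
    (2,4)@(5, 9): e=[40,-24,0] → ·  [on edge]
    (3,5)@(7, 11): e=[24,-8,0] → ·  [on edge]
    (4,6)@(9, 13): e=[8,8,0] → ·  [on edge]
    (3,7)@(7, 15): e=[4,4,8] → █
    (4,7)@(9, 15): e=[-2,14,4] → ·
    (5,7)@(11, 15): e=[-8,24,0] → ·  [on edge]
    (2,8)@(5, 17): e=[0,0,16] → ·  [on edge]
    (3,8)@(7, 17): e=[-6,10,12] → ·
  covered (1 px):
    · · · · · ·
    · · · · · ·
    · · · · · ·
    · · · · · ·
    · · · · · ·
    · · · · · ·
    · · · · · ·
    · · · █ · ·
    · · · · · ·
    · · · · · ·
    · · · · · ·
T1:
  2·area = 16  (B↔C swapped to make it positive)
  edge (8, 12)→(5, 17): d=(-3,5) right/bottom  bias=-1
  edge (5, 17)→(3, 15): d=(-2,-2) top-left  bias=+0
  edge (3, 15)→(8, 12): d=(5,-3) top-left  bias=+0
    (5,3)@(11, 7): e=[0,32,-16] → ·  [on edge]
    (0,6)@(1, 13): e=[32,0,-16] → ·  [on edge]
    (3,6)@(7, 13): e=[2,12,2] → █
    (4,6)@(9, 13): e=[-8,16,8] → ·
    (1,7)@(3, 15): e=[16,0,0] → █  [on edge]
    (2,7)@(5, 15): e=[6,4,6] → █
    (3,7)@(7, 15): e=[-4,8,12] → ·
    (1,8)@(3, 17): e=[10,-4,10] → ·
    (2,8)@(5, 17): e=[0,0,16] → ·  [on edge]
    (3,9)@(7, 19): e=[-16,0,32] → ·  [on edge]
    (4,10)@(9, 21): e=[-32,0,48] → ·  [on edge]
  covered (3 px):
    · · · · · ·
    · · · · · ·
    · · · · · ·
    · · · · · ·
    · · · · · ·
    · · · · · ·
    · · · █ · ·
    · █ █ · · ·
    · · · · · ·
    · · · · · ·
    · · · · · ·
T2:
  2·area = 34
  edge (12, 14)→(8, 3): d=(-4,-11) top-left  bias=+0
  edge (8, 3)→(10, 0): d=(2,-3) top-left  bias=+0
  edge (10, 0)→(12, 14): d=(2,14) right/bottom  bias=-1
    (4,1)@(9, 3): e=[11,3,20] → █
    (5,1)@(11, 3): e=[33,9,-8] → ·
    (4,2)@(9, 5): e=[3,7,24] → █
    (5,2)@(11, 5): e=[25,13,-4] → ·
    (4,3)@(9, 7): e=[-5,11,28] → ·
    (5,3)@(11, 7): e=[17,17,0] → ·  [on edge]
    (5,4)@(11, 9): e=[9,21,4] → █
    (5,5)@(11, 11): e=[1,25,8] → █
    (5,6)@(11, 13): e=[-7,29,12] → ·
  covered (4 px):
    · · · · · ·
    · · · · █ ·
    · · · · █ ·
    · · · · · ·
    · · · · · █
    · · · · · █
    · · · · · ·
    · · · · · ·
    · · · · · ·
    · · · · · ·
    · · · · · ·

Final: 8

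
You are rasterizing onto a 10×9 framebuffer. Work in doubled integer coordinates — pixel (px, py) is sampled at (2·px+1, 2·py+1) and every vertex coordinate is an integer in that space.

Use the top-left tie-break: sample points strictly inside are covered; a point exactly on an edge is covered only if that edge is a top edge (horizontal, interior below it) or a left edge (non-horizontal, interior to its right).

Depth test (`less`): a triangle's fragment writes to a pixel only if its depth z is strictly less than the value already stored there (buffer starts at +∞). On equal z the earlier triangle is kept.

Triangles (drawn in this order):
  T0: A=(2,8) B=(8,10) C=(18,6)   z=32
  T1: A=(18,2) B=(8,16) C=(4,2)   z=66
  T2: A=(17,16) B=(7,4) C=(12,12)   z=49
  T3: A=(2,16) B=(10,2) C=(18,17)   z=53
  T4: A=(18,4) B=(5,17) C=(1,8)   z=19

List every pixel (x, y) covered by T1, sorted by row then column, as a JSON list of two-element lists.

T0:
  2·area = 44  (B↔C swapped to make it positive)
  edge (2, 8)→(18, 6): d=(16,-2) top-left  bias=+0
  edge (18, 6)→(8, 10): d=(-10,4) right/bottom  bias=-1
  edge (8, 10)→(2, 8): d=(-6,-2) top-left  bias=+0
    (5,3)@(11, 7): e=[2,18,24] → X
    (6,3)@(13, 7): e=[6,10,28] → X
    (7,3)@(15, 7): e=[10,2,32] → X
    (8,3)@(17, 7): e=[14,-6,36] → .
    (2,4)@(5, 9): e=[22,22,0] → X  [on edge]
    (3,4)@(7, 9): e=[26,14,4] → X
    (4,4)@(9, 9): e=[30,6,8] → X
    (5,4)@(11, 9): e=[34,-2,12] → .
    (6,4)@(13, 9): e=[38,-10,16] → .
    (7,4)@(15, 9): e=[42,-18,20] → .
    (2,5)@(5, 11): e=[54,2,-12] → .
    (3,5)@(7, 11): e=[58,-6,-8] → .
    (5,5)@(11, 11): e=[66,-22,0] → .  [on edge]
    (8,6)@(17, 13): e=[110,-66,0] → .  [on edge]
  covered (6 px):
    . . . . . . . . . .
    . . . . . . . . . .
    . . . . . . . . . .
    . . . . . X X X . .
    . . X X X . . . . .
    . . . . . . . . . .
    . . . . . . . . . .
    . . . . . . . . . .
    . . . . . . . . . .
T1:
  2·area = 196
  edge (18, 2)→(8, 16): d=(-10,14) right/bottom  bias=-1
  edge (8, 16)→(4, 2): d=(-4,-14) top-left  bias=+0
  edge (4, 2)→(18, 2): d=(14,0) top-left  bias=+0
    (2,1)@(5, 3): e=[172,10,14] → X
    (3,1)@(7, 3): e=[144,38,14] → X
    (4,1)@(9, 3): e=[116,66,14] → X
    (5,1)@(11, 3): e=[88,94,14] → X
    (6,1)@(13, 3): e=[60,122,14] → X
    (7,1)@(15, 3): e=[32,150,14] → X
    (8,1)@(17, 3): e=[4,178,14] → X
    (9,1)@(19, 3): e=[-24,206,14] → .
    (2,2)@(5, 5): e=[152,2,42] → X
    (8,2)@(17, 5): e=[-16,170,42] → .
    (2,3)@(5, 7): e=[132,-6,70] → .
    (3,3)@(7, 7): e=[104,22,70] → X
    (6,4)@(13, 9): e=[0,98,98] → .  [on edge]
  covered (24 px):
    . . . . . . . . . .
    . . X X X X X X X .
    . . X X X X X X . .
    . . . X X X X . . .
    . . . X X X . . . .
    . . . X X X . . . .
    . . . . X . . . . .
    . . . . . . . . . .
    . . . . . . . . . .
T2:
  2·area = 20  (B↔C swapped to make it positive)
  edge (17, 16)→(12, 12): d=(-5,-4) top-left  bias=+0
  edge (12, 12)→(7, 4): d=(-5,-8) top-left  bias=+0
  edge (7, 4)→(17, 16): d=(10,12) right/bottom  bias=-1
    (4,3)@(9, 7): e=[13,1,6] → X
    (5,3)@(11, 7): e=[21,17,-18] → .
    (4,4)@(9, 9): e=[3,-9,26] → .
    (5,4)@(11, 9): e=[11,7,2] → X
    (6,4)@(13, 9): e=[19,23,-22] → .
    (5,5)@(11, 11): e=[1,-3,22] → .
  covered (2 px):
    . . . . . . . . . .
    . . . . . . . . . .
    . . . . . . . . . .
    . . . . X . . . . .
    . . . . . X . . . .
    . . . . . . . . . .
    . . . . . . . . . .
    . . . . . . . . . .
    . . . . . . . . . .
T3:
  2·area = 232
  edge (2, 16)→(10, 2): d=(8,-14) top-left  bias=+0
  edge (10, 2)→(18, 17): d=(8,15) right/bottom  bias=-1
  edge (18, 17)→(2, 16): d=(-16,-1) top-left  bias=+0
    (4,2)@(9, 5): e=[10,39,183] → X
    (5,2)@(11, 5): e=[38,9,185] → X
    (6,2)@(13, 5): e=[66,-21,187] → .
    (4,3)@(9, 7): e=[26,55,151] → X
    (6,3)@(13, 7): e=[82,-5,155] → .
    (3,4)@(7, 9): e=[14,101,117] → X
    (6,4)@(13, 9): e=[98,11,123] → X
    (7,4)@(15, 9): e=[126,-19,125] → .
    (2,5)@(5, 11): e=[2,147,83] → X
    (7,5)@(15, 11): e=[142,-3,93] → .
    (2,6)@(5, 13): e=[18,163,51] → X
    (7,6)@(15, 13): e=[158,13,61] → X
  covered (26 px):
    . . . . . . . . . .
    . . . . . . . . . .
    . . . . X X . . . .
    . . . . X X . . . .
    . . . X X X X . . .
    . . X X X X X . . .
    . . X X X X X X . .
    . X X X X X X X . .
    . . . . . . . . . .
T4:
  2·area = 169
  edge (18, 4)→(5, 17): d=(-13,13) right/bottom  bias=-1
  edge (5, 17)→(1, 8): d=(-4,-9) top-left  bias=+0
  edge (1, 8)→(18, 4): d=(17,-4) top-left  bias=+0
    (9,1)@(19, 3): e=[0,182,-13] → .  [on edge]
    (7,2)@(15, 5): e=[26,138,5] → X
    (8,2)@(17, 5): e=[0,156,13] → .  [on edge]
    (3,3)@(7, 7): e=[104,58,7] → X
    (4,3)@(9, 7): e=[78,76,15] → X
    (5,3)@(11, 7): e=[52,94,23] → X
    (6,3)@(13, 7): e=[26,112,31] → X
    (7,3)@(15, 7): e=[0,130,39] → .  [on edge]
    (1,4)@(3, 9): e=[130,14,25] → X
    (2,4)@(5, 9): e=[104,32,33] → X
    (6,4)@(13, 9): e=[0,104,65] → .  [on edge]
    (1,5)@(3, 11): e=[104,6,59] → X
    (5,5)@(11, 11): e=[0,78,91] → .  [on edge]
    (4,6)@(9, 13): e=[0,52,117] → .  [on edge]
    (3,7)@(7, 15): e=[0,26,143] → .  [on edge]
    (2,8)@(5, 17): e=[0,0,169] → .  [on edge]
  covered (17 px):
    . . . . . . . . . .
    . . . . . . . . . .
    . . . . . . . X . .
    . . . X X X X . . .
    . X X X X X . . . .
    . X X X X . . . . .
    . . X X . . . . . .
    . . X . . . . . . .
    . . . . . . . . . .

Result: [[2,1],[3,1],[4,1],[5,1],[6,1],[7,1],[8,1],[2,2],[3,2],[4,2],[5,2],[6,2],[7,2],[3,3],[4,3],[5,3],[6,3],[3,4],[4,4],[5,4],[3,5],[4,5],[5,5],[4,6]]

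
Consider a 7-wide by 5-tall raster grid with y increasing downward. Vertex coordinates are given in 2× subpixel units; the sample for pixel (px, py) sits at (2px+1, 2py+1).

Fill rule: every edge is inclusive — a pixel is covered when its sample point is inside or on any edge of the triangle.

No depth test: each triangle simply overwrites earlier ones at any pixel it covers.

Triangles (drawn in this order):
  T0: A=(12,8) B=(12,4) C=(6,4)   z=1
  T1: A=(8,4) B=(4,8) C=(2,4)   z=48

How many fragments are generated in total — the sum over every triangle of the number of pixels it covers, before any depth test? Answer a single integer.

T0:
  2·area = 24  (B↔C swapped to make it positive)
  edge (12, 8)→(6, 4): d=(-6,-4) inclusive
  edge (6, 4)→(12, 4): d=(6,0) inclusive
  edge (12, 4)→(12, 8): d=(0,4) inclusive
    (4,2)@(9, 5): e=[6,6,12] → █
    (5,2)@(11, 5): e=[14,6,4] → █
    (6,2)@(13, 5): e=[22,6,-4] → ·
    (4,3)@(9, 7): e=[-6,18,12] → ·
    (5,3)@(11, 7): e=[2,18,4] → █
    (6,3)@(13, 7): e=[10,18,-4] → ·
    (5,4)@(11, 9): e=[-10,30,4] → ·
  covered (3 px):
    · · · · · · ·
    · · · · · · ·
    · · · · █ █ ·
    · · · · · █ ·
    · · · · · · ·
T1:
  2·area = 24
  edge (8, 4)→(4, 8): d=(-4,4) inclusive
  edge (4, 8)→(2, 4): d=(-2,-4) inclusive
  edge (2, 4)→(8, 4): d=(6,0) inclusive
    (5,0)@(11, 1): e=[0,42,-18] → ·  [on edge]
    (4,1)@(9, 3): e=[0,30,-6] → ·  [on edge]
    (1,2)@(3, 5): e=[16,2,6] → █
    (2,2)@(5, 5): e=[8,10,6] → █
    (3,2)@(7, 5): e=[0,18,6] → █  [on edge]
    (4,2)@(9, 5): e=[-8,26,6] → ·
    (1,3)@(3, 7): e=[8,-2,18] → ·
    (2,3)@(5, 7): e=[0,6,18] → █  [on edge]
    (3,3)@(7, 7): e=[-8,14,18] → ·
    (1,4)@(3, 9): e=[0,-6,30] → ·  [on edge]
    (2,4)@(5, 9): e=[-8,2,30] → ·
  covered (4 px):
    · · · · · · ·
    · · · · · · ·
    · █ █ █ · · ·
    · · █ · · · ·
    · · · · · · ·

Answer: 7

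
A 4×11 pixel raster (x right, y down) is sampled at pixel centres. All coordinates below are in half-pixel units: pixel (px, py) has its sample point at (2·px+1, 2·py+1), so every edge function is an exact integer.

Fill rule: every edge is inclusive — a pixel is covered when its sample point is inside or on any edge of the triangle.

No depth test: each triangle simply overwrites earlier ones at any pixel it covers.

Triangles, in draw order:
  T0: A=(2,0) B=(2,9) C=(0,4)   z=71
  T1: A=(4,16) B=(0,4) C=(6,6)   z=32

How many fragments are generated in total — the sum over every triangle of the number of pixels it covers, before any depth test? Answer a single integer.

T0:
  2·area = 18
  edge (2, 0)→(2, 9): d=(0,9) inclusive
  edge (2, 9)→(0, 4): d=(-2,-5) inclusive
  edge (0, 4)→(2, 0): d=(2,-4) inclusive
    (0,1)@(1, 3): e=[9,7,2] → █
    (1,1)@(3, 3): e=[-9,17,10] → ·
    (0,2)@(1, 5): e=[9,3,6] → █
    (1,2)@(3, 5): e=[-9,13,14] → ·
    (0,3)@(1, 7): e=[9,-1,10] → ·
  covered (2 px):
    · · · ·
    █ · · ·
    █ · · ·
    · · · ·
    · · · ·
    · · · ·
    · · · ·
    · · · ·
    · · · ·
    · · · ·
    · · · ·
T1:
  2·area = 64
  edge (4, 16)→(0, 4): d=(-4,-12) inclusive
  edge (0, 4)→(6, 6): d=(6,2) inclusive
  edge (6, 6)→(4, 16): d=(-2,10) inclusive
    (3,0)@(7, 1): e=[96,-32,0] → ·  [on edge]
    (0,2)@(1, 5): e=[8,4,52] → █
    (1,2)@(3, 5): e=[32,0,32] → █  [on edge]
    (2,2)@(5, 5): e=[56,-4,12] → ·
    (0,3)@(1, 7): e=[0,16,48] → █  [on edge]
    (2,3)@(5, 7): e=[48,8,8] → █
    (3,3)@(7, 7): e=[72,4,-12] → ·
    (0,4)@(1, 9): e=[-8,28,44] → ·
    (1,4)@(3, 9): e=[16,24,24] → █
    (3,4)@(7, 9): e=[64,16,-16] → ·
    (1,5)@(3, 11): e=[8,36,20] → █
    (2,5)@(5, 11): e=[32,32,0] → █  [on edge]
    (1,6)@(3, 13): e=[0,48,16] → █  [on edge]
    (2,9)@(5, 19): e=[0,80,-16] → ·  [on edge]
    (1,10)@(3, 21): e=[-32,96,0] → ·  [on edge]
  covered (10 px):
    · · · ·
    · · · ·
    █ █ · ·
    █ █ █ ·
    · █ █ ·
    · █ █ ·
    · █ · ·
    · · · ·
    · · · ·
    · · · ·
    · · · ·

Result: 12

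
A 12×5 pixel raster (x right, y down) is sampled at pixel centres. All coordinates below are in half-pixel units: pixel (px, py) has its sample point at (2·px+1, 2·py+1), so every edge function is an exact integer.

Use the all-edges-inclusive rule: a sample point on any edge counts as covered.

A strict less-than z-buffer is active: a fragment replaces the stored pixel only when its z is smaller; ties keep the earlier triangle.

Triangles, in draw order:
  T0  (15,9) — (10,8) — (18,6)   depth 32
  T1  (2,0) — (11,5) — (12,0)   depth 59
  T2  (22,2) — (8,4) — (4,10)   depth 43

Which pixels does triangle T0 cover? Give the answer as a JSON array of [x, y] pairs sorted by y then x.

T0:
  2·area = 18
  edge (15, 9)→(10, 8): d=(-5,-1) inclusive
  edge (10, 8)→(18, 6): d=(8,-2) inclusive
  edge (18, 6)→(15, 9): d=(-3,3) inclusive
    (11,0)@(23, 1): e=[48,-30,0] → ·  [on edge]
    (10,1)@(21, 3): e=[36,-18,0] → ·  [on edge]
    (9,2)@(19, 5): e=[24,-6,0] → ·  [on edge]
    (2,3)@(5, 7): e=[0,-18,36] → ·  [on edge]
    (7,3)@(15, 7): e=[10,2,6] → █
    (8,3)@(17, 7): e=[12,6,0] → █  [on edge]
    (9,3)@(19, 7): e=[14,10,-6] → ·
    (7,4)@(15, 9): e=[0,18,0] → █  [on edge]
    (8,4)@(17, 9): e=[2,22,-6] → ·
  covered (3 px):
    · · · · · · · · · · · ·
    · · · · · · · · · · · ·
    · · · · · · · · · · · ·
    · · · · · · · █ █ · · ·
    · · · · · · · █ · · · ·
T1:
  2·area = 50  (B↔C swapped to make it positive)
  edge (2, 0)→(12, 0): d=(10,0) inclusive
  edge (12, 0)→(11, 5): d=(-1,5) inclusive
  edge (11, 5)→(2, 0): d=(-9,-5) inclusive
    (2,0)@(5, 1): e=[10,34,6] → █
    (3,0)@(7, 1): e=[10,24,16] → █
    (4,0)@(9, 1): e=[10,14,26] → █
    (5,0)@(11, 1): e=[10,4,36] → █
    (6,0)@(13, 1): e=[10,-6,46] → ·
    (2,1)@(5, 3): e=[30,32,-12] → ·
    (3,1)@(7, 3): e=[30,22,-2] → ·
    (4,1)@(9, 3): e=[30,12,8] → █
    (6,1)@(13, 3): e=[30,-8,28] → ·
    (4,2)@(9, 5): e=[50,10,-10] → ·
    (5,2)@(11, 5): e=[50,0,0] → █  [on edge]
    (6,2)@(13, 5): e=[50,-10,10] → ·
  covered (7 px):
    · · █ █ █ █ · · · · · ·
    · · · · █ █ · · · · · ·
    · · · · · █ · · · · · ·
    · · · · · · · · · · · ·
    · · · · · · · · · · · ·
T2:
  2·area = 76  (B↔C swapped to make it positive)
  edge (22, 2)→(4, 10): d=(-18,8) inclusive
  edge (4, 10)→(8, 4): d=(4,-6) inclusive
  edge (8, 4)→(22, 2): d=(14,-2) inclusive
    (7,1)@(15, 3): e=[38,38,0] → █  [on edge]
    (8,1)@(17, 3): e=[22,50,4] → █
    (9,1)@(19, 3): e=[6,62,8] → █
    (10,1)@(21, 3): e=[-10,74,12] → ·
    (0,2)@(1, 5): e=[114,-38,0] → ·  [on edge]
    (4,2)@(9, 5): e=[50,10,16] → █
    (5,2)@(11, 5): e=[34,22,20] → █
    (6,2)@(13, 5): e=[18,34,24] → █
    (8,2)@(17, 5): e=[-14,58,32] → ·
    (9,2)@(19, 5): e=[-30,70,36] → ·
    (3,3)@(7, 7): e=[30,6,40] → █
    (5,3)@(11, 7): e=[-2,30,48] → ·
  covered (10 px):
    · · · · · · · · · · · ·
    · · · · · · · █ █ █ · ·
    · · · · █ █ █ █ · · · ·
    · · · █ █ · · · · · · ·
    · · █ · · · · · · · · ·

Final: [[7,3],[8,3],[7,4]]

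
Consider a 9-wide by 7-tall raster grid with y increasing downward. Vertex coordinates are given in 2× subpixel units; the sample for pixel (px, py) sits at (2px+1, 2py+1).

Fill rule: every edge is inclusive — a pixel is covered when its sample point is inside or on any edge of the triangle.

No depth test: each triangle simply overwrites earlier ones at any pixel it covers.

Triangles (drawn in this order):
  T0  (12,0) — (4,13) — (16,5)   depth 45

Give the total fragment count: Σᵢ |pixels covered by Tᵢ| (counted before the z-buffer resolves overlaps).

T0:
  2·area = 92  (B↔C swapped to make it positive)
  edge (12, 0)→(16, 5): d=(4,5) inclusive
  edge (16, 5)→(4, 13): d=(-12,8) inclusive
  edge (4, 13)→(12, 0): d=(8,-13) inclusive
    (5,1)@(11, 3): e=[17,64,11] → █
    (6,1)@(13, 3): e=[7,48,37] → █
    (7,1)@(15, 3): e=[-3,32,63] → ·
    (4,2)@(9, 5): e=[35,56,1] → █
    (7,2)@(15, 5): e=[5,8,79] → █
    (8,2)@(17, 5): e=[-5,-8,105] → ·
    (4,3)@(9, 7): e=[43,32,17] → █
    (6,3)@(13, 7): e=[23,0,69] → █  [on edge]
    (7,3)@(15, 7): e=[13,-16,95] → ·
    (3,4)@(7, 9): e=[61,24,7] → █
    (5,4)@(11, 9): e=[41,-8,59] → ·
    (6,4)@(13, 9): e=[31,-24,85] → ·
    (3,5)@(7, 11): e=[69,0,23] → █  [on edge]
  covered (12 px):
    · · · · · · · · ·
    · · · · · █ █ · ·
    · · · · █ █ █ █ ·
    · · · · █ █ █ · ·
    · · · █ █ · · · ·
    · · · █ · · · · ·
    · · · · · · · · ·

Result: 12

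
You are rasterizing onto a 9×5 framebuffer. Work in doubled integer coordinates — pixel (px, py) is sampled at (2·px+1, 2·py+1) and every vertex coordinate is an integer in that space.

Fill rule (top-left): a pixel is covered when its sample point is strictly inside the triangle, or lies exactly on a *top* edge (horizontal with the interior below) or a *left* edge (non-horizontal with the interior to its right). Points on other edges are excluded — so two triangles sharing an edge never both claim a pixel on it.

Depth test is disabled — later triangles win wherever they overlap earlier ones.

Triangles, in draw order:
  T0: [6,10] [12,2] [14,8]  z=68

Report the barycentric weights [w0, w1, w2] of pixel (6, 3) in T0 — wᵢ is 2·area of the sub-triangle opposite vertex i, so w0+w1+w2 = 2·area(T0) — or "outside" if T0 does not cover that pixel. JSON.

T0:
  2·area = 52
  edge (6, 10)→(12, 2): d=(6,-8) top-left  bias=+0
  edge (12, 2)→(14, 8): d=(2,6) right/bottom  bias=-1
  edge (14, 8)→(6, 10): d=(-8,2) right/bottom  bias=-1
    (5,2)@(11, 5): e=[10,12,30] → █
    (6,2)@(13, 5): e=[26,0,26] → ·  [on edge]
    (4,3)@(9, 7): e=[6,28,18] → █
    (6,3)@(13, 7): e=[38,4,10] → █
    (7,3)@(15, 7): e=[54,-8,6] → ·
    (3,4)@(7, 9): e=[2,44,6] → █
    (5,4)@(11, 9): e=[34,20,-2] → ·
    (6,4)@(13, 9): e=[50,8,-6] → ·
  covered (6 px):
    · · · · · · · · ·
    · · · · · · · · ·
    · · · · · █ · · ·
    · · · · █ █ █ · ·
    · · · █ █ · · · ·

Result: [4,10,38]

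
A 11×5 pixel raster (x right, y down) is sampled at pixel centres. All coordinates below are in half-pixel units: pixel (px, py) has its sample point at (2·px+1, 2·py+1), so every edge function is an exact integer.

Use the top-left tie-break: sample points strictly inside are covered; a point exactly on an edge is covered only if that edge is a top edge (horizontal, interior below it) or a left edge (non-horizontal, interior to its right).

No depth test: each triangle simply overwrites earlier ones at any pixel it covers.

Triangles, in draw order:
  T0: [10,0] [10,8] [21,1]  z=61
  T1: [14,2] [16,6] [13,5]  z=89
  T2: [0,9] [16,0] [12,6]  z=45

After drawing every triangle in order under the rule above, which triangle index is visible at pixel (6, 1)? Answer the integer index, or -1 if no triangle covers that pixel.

T0:
  2·area = 88  (B↔C swapped to make it positive)
  edge (10, 0)→(21, 1): d=(11,1) right/bottom  bias=-1
  edge (21, 1)→(10, 8): d=(-11,7) right/bottom  bias=-1
  edge (10, 8)→(10, 0): d=(0,-8) top-left  bias=+0
    (5,0)@(11, 1): e=[10,70,8] → X
    (6,0)@(13, 1): e=[8,56,24] → X
    (7,0)@(15, 1): e=[6,42,40] → X
    (8,0)@(17, 1): e=[4,28,56] → X
    (9,0)@(19, 1): e=[2,14,72] → X
    (10,0)@(21, 1): e=[0,0,88] → .  [on edge]
    (5,1)@(11, 3): e=[32,48,8] → X
    (9,1)@(19, 3): e=[24,-8,72] → .
    (5,2)@(11, 5): e=[54,26,8] → X
    (7,2)@(15, 5): e=[50,-2,40] → .
    (8,2)@(17, 5): e=[48,-16,56] → .
    (5,3)@(11, 7): e=[76,4,8] → X
  covered (12 px):
    . . . . . X X X X X .
    . . . . . X X X X . .
    . . . . . X X . . . .
    . . . . . X . . . . .
    . . . . . . . . . . .
T1:
  2·area = 10
  edge (14, 2)→(16, 6): d=(2,4) right/bottom  bias=-1
  edge (16, 6)→(13, 5): d=(-3,-1) top-left  bias=+0
  edge (13, 5)→(14, 2): d=(1,-3) top-left  bias=+0
    (0,0)@(1, 1): e=[50,0,-40] → .  [on edge]
    (3,1)@(7, 3): e=[30,0,-20] → .  [on edge]
    (6,2)@(13, 5): e=[10,0,0] → X  [on edge]
    (7,2)@(15, 5): e=[2,2,6] → X
    (8,2)@(17, 5): e=[-6,4,12] → .
    (6,3)@(13, 7): e=[14,-6,2] → .
    (7,3)@(15, 7): e=[6,-4,8] → .
    (9,3)@(19, 7): e=[-10,0,20] → .  [on edge]
  covered (2 px):
    . . . . . . . . . . .
    . . . . . . . . . . .
    . . . . . . X X . . .
    . . . . . . . . . . .
    . . . . . . . . . . .
T2:
  2·area = 60
  edge (0, 9)→(16, 0): d=(16,-9) top-left  bias=+0
  edge (16, 0)→(12, 6): d=(-4,6) right/bottom  bias=-1
  edge (12, 6)→(0, 9): d=(-12,3) right/bottom  bias=-1
    (7,0)@(15, 1): e=[7,2,51] → X
    (8,0)@(17, 1): e=[25,-10,45] → .
    (5,1)@(11, 3): e=[3,18,39] → X
    (6,1)@(13, 3): e=[21,6,33] → X
    (7,1)@(15, 3): e=[39,-6,27] → .
    (4,2)@(9, 5): e=[17,22,21] → X
    (6,2)@(13, 5): e=[53,-2,9] → .
    (2,3)@(5, 7): e=[13,38,9] → X
    (3,3)@(7, 7): e=[31,26,3] → X
    (4,3)@(9, 7): e=[49,14,-3] → .
    (5,3)@(11, 7): e=[67,2,-9] → .
    (2,4)@(5, 9): e=[45,30,-15] → .
  covered (7 px):
    . . . . . . . X . . .
    . . . . . X X . . . .
    . . . . X X . . . . .
    . . X X . . . . . . .
    . . . . . . . . . . .

Z-buffer (winner per pixel, '.' = empty):
  . . . . . 0 0 2 0 0 .
  . . . . . 2 2 0 0 . .
  . . . . 2 2 1 1 . . .
  . . 2 2 . 0 . . . . .
  . . . . . . . . . . .

Result: 2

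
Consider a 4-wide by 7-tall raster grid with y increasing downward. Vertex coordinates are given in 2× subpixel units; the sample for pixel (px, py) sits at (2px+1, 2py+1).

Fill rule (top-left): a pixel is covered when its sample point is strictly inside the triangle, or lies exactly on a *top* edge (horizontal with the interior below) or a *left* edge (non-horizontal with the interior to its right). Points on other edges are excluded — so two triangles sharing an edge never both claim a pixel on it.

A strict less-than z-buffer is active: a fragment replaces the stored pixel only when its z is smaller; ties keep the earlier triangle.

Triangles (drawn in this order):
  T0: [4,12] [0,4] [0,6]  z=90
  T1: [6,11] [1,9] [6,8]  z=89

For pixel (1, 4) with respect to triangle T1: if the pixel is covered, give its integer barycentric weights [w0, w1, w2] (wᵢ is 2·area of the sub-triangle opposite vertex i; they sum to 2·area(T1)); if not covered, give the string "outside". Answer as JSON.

T0:
  2·area = 8  (B↔C swapped to make it positive)
  edge (4, 12)→(0, 6): d=(-4,-6) top-left  bias=+0
  edge (0, 6)→(0, 4): d=(0,-2) top-left  bias=+0
  edge (0, 4)→(4, 12): d=(4,8) right/bottom  bias=-1
    (0,3)@(1, 7): e=[2,2,4] → █
    (1,3)@(3, 7): e=[14,6,-12] → ·
    (0,4)@(1, 9): e=[-6,2,12] → ·
  covered (1 px):
    · · · ·
    · · · ·
    · · · ·
    █ · · ·
    · · · ·
    · · · ·
    · · · ·
T1:
  2·area = 15
  edge (6, 11)→(1, 9): d=(-5,-2) top-left  bias=+0
  edge (1, 9)→(6, 8): d=(5,-1) top-left  bias=+0
  edge (6, 8)→(6, 11): d=(0,3) right/bottom  bias=-1
    (0,4)@(1, 9): e=[0,0,15] → █  [on edge]
    (1,4)@(3, 9): e=[4,2,9] → █
    (2,4)@(5, 9): e=[8,4,3] → █
    (3,4)@(7, 9): e=[12,6,-3] → ·
    (0,5)@(1, 11): e=[-10,10,15] → ·
    (1,5)@(3, 11): e=[-6,12,9] → ·
    (2,5)@(5, 11): e=[-2,14,3] → ·
  covered (3 px):
    · · · ·
    · · · ·
    · · · ·
    · · · ·
    █ █ █ ·
    · · · ·
    · · · ·

Result: [2,9,4]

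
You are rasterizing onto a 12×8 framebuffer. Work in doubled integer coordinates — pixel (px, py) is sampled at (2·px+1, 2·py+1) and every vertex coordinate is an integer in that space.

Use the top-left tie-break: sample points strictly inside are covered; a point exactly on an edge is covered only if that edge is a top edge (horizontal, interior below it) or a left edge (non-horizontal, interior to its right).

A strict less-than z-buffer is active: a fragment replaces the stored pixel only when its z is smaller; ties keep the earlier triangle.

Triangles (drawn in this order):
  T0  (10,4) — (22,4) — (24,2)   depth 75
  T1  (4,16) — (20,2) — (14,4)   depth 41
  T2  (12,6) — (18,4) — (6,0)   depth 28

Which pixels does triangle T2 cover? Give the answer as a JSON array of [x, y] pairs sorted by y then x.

T0:
  2·area = 24  (B↔C swapped to make it positive)
  edge (10, 4)→(24, 2): d=(14,-2) top-left  bias=+0
  edge (24, 2)→(22, 4): d=(-2,2) right/bottom  bias=-1
  edge (22, 4)→(10, 4): d=(-12,0) right/bottom  bias=-1
    (8,1)@(17, 3): e=[0,12,12] → █  [on edge]
    (9,1)@(19, 3): e=[4,8,12] → █
    (10,1)@(21, 3): e=[8,4,12] → █
    (11,1)@(23, 3): e=[12,0,12] → ·  [on edge]
    (1,2)@(3, 5): e=[0,36,-12] → ·  [on edge]
    (8,2)@(17, 5): e=[28,8,-12] → ·
    (9,2)@(19, 5): e=[32,4,-12] → ·
    (10,2)@(21, 5): e=[36,0,-12] → ·  [on edge]
    (9,3)@(19, 7): e=[60,0,-36] → ·  [on edge]
    (8,4)@(17, 9): e=[84,0,-60] → ·  [on edge]
    (7,5)@(15, 11): e=[108,0,-84] → ·  [on edge]
    (6,6)@(13, 13): e=[132,0,-108] → ·  [on edge]
    (5,7)@(11, 15): e=[156,0,-132] → ·  [on edge]
  covered (3 px):
    · · · · · · · · · · · ·
    · · · · · · · · █ █ █ ·
    · · · · · · · · · · · ·
    · · · · · · · · · · · ·
    · · · · · · · · · · · ·
    · · · · · · · · · · · ·
    · · · · · · · · · · · ·
    · · · · · · · · · · · ·
T1:
  2·area = 52  (B↔C swapped to make it positive)
  edge (4, 16)→(14, 4): d=(10,-12) top-left  bias=+0
  edge (14, 4)→(20, 2): d=(6,-2) top-left  bias=+0
  edge (20, 2)→(4, 16): d=(-16,14) right/bottom  bias=-1
    (11,0)@(23, 1): e=[78,0,-26] → ·  [on edge]
    (8,1)@(17, 3): e=[26,0,26] → █  [on edge]
    (9,1)@(19, 3): e=[50,4,-2] → ·
    (5,2)@(11, 5): e=[-26,0,78] → ·  [on edge]
    (7,2)@(15, 5): e=[22,8,22] → █
    (8,2)@(17, 5): e=[46,12,-6] → ·
    (2,3)@(5, 7): e=[-78,0,130] → ·  [on edge]
    (6,3)@(13, 7): e=[18,16,18] → █
    (7,3)@(15, 7): e=[42,20,-10] → ·
    (5,4)@(11, 9): e=[14,24,14] → █
    (6,4)@(13, 9): e=[38,28,-14] → ·
    (4,5)@(9, 11): e=[10,32,10] → █
  covered (7 px):
    · · · · · · · · · · · ·
    · · · · · · · · █ · · ·
    · · · · · · · █ · · · ·
    · · · · · · █ · · · · ·
    · · · · · █ · · · · · ·
    · · · · █ · · · · · · ·
    · · · █ · · · · · · · ·
    · · █ · · · · · · · · ·
T2:
  2·area = 48  (B↔C swapped to make it positive)
  edge (12, 6)→(6, 0): d=(-6,-6) top-left  bias=+0
  edge (6, 0)→(18, 4): d=(12,4) right/bottom  bias=-1
  edge (18, 4)→(12, 6): d=(-6,2) right/bottom  bias=-1
    (3,0)@(7, 1): e=[0,8,40] → █  [on edge]
    (4,0)@(9, 1): e=[12,0,36] → ·  [on edge]
    (3,1)@(7, 3): e=[-12,32,28] → ·
    (4,1)@(9, 3): e=[0,24,24] → █  [on edge]
    (5,1)@(11, 3): e=[12,16,20] → █
    (6,1)@(13, 3): e=[24,8,16] → █
    (7,1)@(15, 3): e=[36,0,12] → ·  [on edge]
    (10,1)@(21, 3): e=[72,-24,0] → ·  [on edge]
    (4,2)@(9, 5): e=[-12,48,12] → ·
    (5,2)@(11, 5): e=[0,40,8] → █  [on edge]
    (7,2)@(15, 5): e=[24,24,0] → ·  [on edge]
    (10,2)@(21, 5): e=[60,0,-12] → ·  [on edge]
    (4,3)@(9, 7): e=[-24,72,0] → ·  [on edge]
    (6,3)@(13, 7): e=[0,56,-8] → ·  [on edge]
    (1,4)@(3, 9): e=[-72,120,0] → ·  [on edge]
    (7,4)@(15, 9): e=[0,72,-24] → ·  [on edge]
    (8,5)@(17, 11): e=[0,88,-40] → ·  [on edge]
    (9,6)@(19, 13): e=[0,104,-56] → ·  [on edge]
    (10,7)@(21, 15): e=[0,120,-72] → ·  [on edge]
  covered (6 px):
    · · · █ · · · · · · · ·
    · · · · █ █ █ · · · · ·
    · · · · · █ █ · · · · ·
    · · · · · · · · · · · ·
    · · · · · · · · · · · ·
    · · · · · · · · · · · ·
    · · · · · · · · · · · ·
    · · · · · · · · · · · ·

Result: [[3,0],[4,1],[5,1],[6,1],[5,2],[6,2]]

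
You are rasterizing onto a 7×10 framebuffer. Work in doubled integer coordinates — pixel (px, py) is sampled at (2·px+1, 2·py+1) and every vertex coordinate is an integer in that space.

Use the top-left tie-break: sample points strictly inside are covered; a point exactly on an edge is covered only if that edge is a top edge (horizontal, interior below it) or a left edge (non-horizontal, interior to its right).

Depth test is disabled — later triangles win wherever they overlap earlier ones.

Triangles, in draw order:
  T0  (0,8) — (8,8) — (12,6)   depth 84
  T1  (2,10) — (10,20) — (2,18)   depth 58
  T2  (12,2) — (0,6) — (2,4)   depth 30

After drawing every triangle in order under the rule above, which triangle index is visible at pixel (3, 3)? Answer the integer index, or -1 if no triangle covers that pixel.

T0:
  2·area = 16  (B↔C swapped to make it positive)
  edge (0, 8)→(12, 6): d=(12,-2) top-left  bias=+0
  edge (12, 6)→(8, 8): d=(-4,2) right/bottom  bias=-1
  edge (8, 8)→(0, 8): d=(-8,0) right/bottom  bias=-1
    (3,3)@(7, 7): e=[2,6,8] → #
    (4,3)@(9, 7): e=[6,2,8] → #
    (5,3)@(11, 7): e=[10,-2,8] → ·
    (3,4)@(7, 9): e=[26,-2,-8] → ·
    (4,4)@(9, 9): e=[30,-6,-8] → ·
  covered (2 px):
    · · · · · · ·
    · · · · · · ·
    · · · · · · ·
    · · · # # · ·
    · · · · · · ·
    · · · · · · ·
    · · · · · · ·
    · · · · · · ·
    · · · · · · ·
    · · · · · · ·
T1:
  2·area = 64
  edge (2, 10)→(10, 20): d=(8,10) right/bottom  bias=-1
  edge (10, 20)→(2, 18): d=(-8,-2) top-left  bias=+0
  edge (2, 18)→(2, 10): d=(0,-8) top-left  bias=+0
    (1,6)@(3, 13): e=[14,42,8] → #
    (2,6)@(5, 13): e=[-6,46,24] → ·
    (1,7)@(3, 15): e=[30,26,8] → #
    (2,7)@(5, 15): e=[10,30,24] → #
    (3,7)@(7, 15): e=[-10,34,40] → ·
    (1,8)@(3, 17): e=[46,10,8] → #
    (3,8)@(7, 17): e=[6,18,40] → #
    (4,8)@(9, 17): e=[-14,22,56] → ·
    (1,9)@(3, 19): e=[62,-6,8] → ·
    (2,9)@(5, 19): e=[42,-2,24] → ·
    (3,9)@(7, 19): e=[22,2,40] → #
    (4,9)@(9, 19): e=[2,6,56] → #
  covered (8 px):
    · · · · · · ·
    · · · · · · ·
    · · · · · · ·
    · · · · · · ·
    · · · · · · ·
    · · · · · · ·
    · # · · · · ·
    · # # · · · ·
    · # # # · · ·
    · · · # # · ·
T2:
  2·area = 16
  edge (12, 2)→(0, 6): d=(-12,4) right/bottom  bias=-1
  edge (0, 6)→(2, 4): d=(2,-2) top-left  bias=+0
  edge (2, 4)→(12, 2): d=(10,-2) top-left  bias=+0
    (2,0)@(5, 1): e=[40,0,-24] → ·  [on edge]
    (1,1)@(3, 3): e=[24,0,-8] → ·  [on edge]
    (3,1)@(7, 3): e=[8,8,0] → #  [on edge]
    (4,1)@(9, 3): e=[0,12,4] → ·  [on edge]
    (0,2)@(1, 5): e=[8,0,8] → #  [on edge]
    (1,2)@(3, 5): e=[0,4,12] → ·  [on edge]
    (3,2)@(7, 5): e=[-16,12,20] → ·
    (0,3)@(1, 7): e=[-16,4,28] → ·
  covered (2 px):
    · · · · · · ·
    · · · # · · ·
    # · · · · · ·
    · · · · · · ·
    · · · · · · ·
    · · · · · · ·
    · · · · · · ·
    · · · · · · ·
    · · · · · · ·
    · · · · · · ·

Z-buffer (winner per pixel, '.' = empty):
  . . . . . . .
  . . . 2 . . .
  2 . . . . . .
  . . . 0 0 . .
  . . . . . . .
  . . . . . . .
  . 1 . . . . .
  . 1 1 . . . .
  . 1 1 1 . . .
  . . . 1 1 . .

Answer: 0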